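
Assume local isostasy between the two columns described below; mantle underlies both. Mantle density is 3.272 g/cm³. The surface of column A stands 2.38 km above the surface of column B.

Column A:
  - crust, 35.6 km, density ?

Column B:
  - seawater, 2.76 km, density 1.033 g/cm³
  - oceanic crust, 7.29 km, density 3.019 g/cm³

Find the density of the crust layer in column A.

2.83 g/cm³

Take the compensation level at the base of the deeper column (depth z_c below the surface of column A) and equate Σ ρ_i t_i down to z_c; mantle fills any gap and the z_c terms cancel.
Column A: 35.6×ρ + (z_c − 35.6)×3.272
Column B: 2.38×0 + 2.76×1.033 + 7.29×3.019 + (z_c − 2.38 − 10.05)×3.272
The z_c×3.272 term appears on both sides and cancels. Collect the known terms of each column as K = Σ(ρt)_known − 3.272 × (depth of known layers): K_A = 0 − 3.272×35.6 = −116.4832; K_B = 24.85959 − 3.272×(2.38 + 10.05) = −15.81137.
Balance: K_A + 35.6×ρ = K_B, so ρ = (K_B − K_A)/35.6 = 100.672/35.6 = 2.83 g/cm³.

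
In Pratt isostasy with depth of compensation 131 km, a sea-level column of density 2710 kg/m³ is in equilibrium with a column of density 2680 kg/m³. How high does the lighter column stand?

ρ_ref D = ρ (D + h) → h = D (ρ_ref − ρ)/ρ.
h = 131 km × (2710 − 2680)/2680 = 1.47 km.

1.47 km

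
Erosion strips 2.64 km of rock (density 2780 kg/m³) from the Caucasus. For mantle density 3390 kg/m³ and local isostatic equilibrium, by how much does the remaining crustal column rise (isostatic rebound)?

2.16 km

Unloading: uplift u = e ρ_c/ρ_m = 2.64 km × 2780/3390 = 2.16 km.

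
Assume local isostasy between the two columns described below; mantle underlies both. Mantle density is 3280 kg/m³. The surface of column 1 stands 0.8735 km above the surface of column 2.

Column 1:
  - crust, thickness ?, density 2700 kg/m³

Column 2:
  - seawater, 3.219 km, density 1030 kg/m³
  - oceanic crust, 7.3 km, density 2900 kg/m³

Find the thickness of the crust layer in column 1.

Take the compensation level at the base of the deeper column (depth z_c below the surface of column 1) and equate Σ ρ_i t_i down to z_c; mantle fills any gap and the z_c terms cancel.
Column 1: x×2700 + (z_c − 0 − x)×3280
Column 2: 0.8735×0 + 3.219×1030 + 7.3×2900 + (z_c − 0.8735 − 10.519)×3280
The z_c×3280 term appears on both sides and cancels. Collect the known terms of each column as K = Σ(ρt)_known − 3280 × (depth of known layers): K_1 = 0 − 3280×0 = 0; K_2 = 24485.57 − 3280×(0.8735 + 10.519) = −12881.83.
Balance: K_1 − x×(3280 − 2700) = K_2, so x = (K_1 − K_2)/(3280 − 2700) = 12881.8/580 = 22.2 km.

22.2 km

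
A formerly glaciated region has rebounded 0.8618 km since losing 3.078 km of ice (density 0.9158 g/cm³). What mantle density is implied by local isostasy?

ρ_m = ρ_ice t / u = 0.9158 × 3.078 km/0.8618 km = 3.27 g/cm³.

3.27 g/cm³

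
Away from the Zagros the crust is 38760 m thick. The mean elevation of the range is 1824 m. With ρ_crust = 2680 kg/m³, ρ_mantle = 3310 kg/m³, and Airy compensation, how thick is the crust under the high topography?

48300 m

Root depth r = h ρ_c / (ρ_m − ρ_c) = 1824 m × 2680 / 630 = 7759 m.
Total thickness = T + h + r = 38760 m + 1824 m + 7759 m = 48300 m.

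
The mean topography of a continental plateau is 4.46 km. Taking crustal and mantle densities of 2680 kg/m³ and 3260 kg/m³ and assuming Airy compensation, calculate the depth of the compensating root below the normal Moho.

For local isostatic compensation: the weight of the topography is balanced by the buoyancy of the root, ρ_c h = (ρ_m − ρ_c) r.
r = h · ρ_c / (ρ_m − ρ_c) = 4.46 km × 2680 / (3260 − 2680) = 20.6 km.

20.6 km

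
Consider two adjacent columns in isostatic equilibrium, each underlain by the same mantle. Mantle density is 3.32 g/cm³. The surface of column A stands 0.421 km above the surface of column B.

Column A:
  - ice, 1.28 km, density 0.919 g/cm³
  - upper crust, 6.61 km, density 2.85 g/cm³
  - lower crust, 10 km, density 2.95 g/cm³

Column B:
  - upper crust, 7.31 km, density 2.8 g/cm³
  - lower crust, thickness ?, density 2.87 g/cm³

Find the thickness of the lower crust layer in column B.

Take the compensation level at the base of the deeper column (depth z_c below the surface of column A) and equate Σ ρ_i t_i down to z_c; mantle fills any gap and the z_c terms cancel.
Column A: 1.28×0.919 + 6.61×2.85 + 10×2.95 + (z_c − 17.89)×3.32
Column B: 0.421×0 + 7.31×2.8 + x×2.87 + (z_c − 0.421 − 7.31 − x)×3.32
The z_c×3.32 term appears on both sides and cancels. Collect the known terms of each column as K = Σ(ρt)_known − 3.32 × (depth of known layers): K_A = 49.51482 − 3.32×17.89 = −9.87998; K_B = 20.468 − 3.32×(0.421 + 7.31) = −5.19892.
Balance: K_A = K_B − x×(3.32 − 2.87), so x = (K_B − K_A)/(3.32 − 2.87) = 4.68106/0.45 = 10.4 km.

10.4 km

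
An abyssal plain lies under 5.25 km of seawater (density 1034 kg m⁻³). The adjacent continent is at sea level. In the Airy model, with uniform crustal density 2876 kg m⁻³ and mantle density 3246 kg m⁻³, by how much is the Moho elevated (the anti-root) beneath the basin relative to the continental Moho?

For local isostatic compensation: replacing crust with seawater at the top is compensated by replacing crust with mantle at the base: d (ρ_c − ρ_w) = a (ρ_m − ρ_c).
a = d (ρ_c − ρ_w)/(ρ_m − ρ_c) = 5.25 km × 1842/370 = 26.1 km.

26.1 km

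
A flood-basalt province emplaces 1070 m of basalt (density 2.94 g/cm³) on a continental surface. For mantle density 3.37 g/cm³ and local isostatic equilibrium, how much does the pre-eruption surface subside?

Subaerial loading: s = t ρ_load / ρ_m.
s = 1070 m × 2.94/3.37 = 933 m.

933 m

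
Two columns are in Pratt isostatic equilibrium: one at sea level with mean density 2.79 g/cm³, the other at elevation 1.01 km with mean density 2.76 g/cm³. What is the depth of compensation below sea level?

ρ_ref D = ρ (D + h) → D (ρ_ref − ρ) = ρ h.
D = ρ h/(ρ_ref − ρ) = 2.76 × 1.01 km/(2.79 − 2.76) = 92.9 km.

92.9 km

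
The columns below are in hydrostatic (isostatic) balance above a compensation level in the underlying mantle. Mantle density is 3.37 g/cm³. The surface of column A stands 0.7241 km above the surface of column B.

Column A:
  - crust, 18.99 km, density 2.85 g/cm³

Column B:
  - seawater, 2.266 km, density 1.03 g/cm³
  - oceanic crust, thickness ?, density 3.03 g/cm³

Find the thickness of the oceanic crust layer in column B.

Take the compensation level at the base of the deeper column (depth z_c below the surface of column A) and equate Σ ρ_i t_i down to z_c; mantle fills any gap and the z_c terms cancel.
Column A: 18.99×2.85 + (z_c − 18.99)×3.37
Column B: 0.7241×0 + 2.266×1.03 + x×3.03 + (z_c − 0.7241 − 2.266 − x)×3.37
The z_c×3.37 term appears on both sides and cancels. Collect the known terms of each column as K = Σ(ρt)_known − 3.37 × (depth of known layers): K_A = 54.1215 − 3.37×18.99 = −9.8748; K_B = 2.33398 − 3.37×(0.7241 + 2.266) = −7.742657.
Balance: K_A = K_B − x×(3.37 − 3.03), so x = (K_B − K_A)/(3.37 − 3.03) = 2.13214/0.34 = 6.27 km.

6.27 km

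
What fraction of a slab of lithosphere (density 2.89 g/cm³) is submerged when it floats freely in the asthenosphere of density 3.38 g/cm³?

Submerged fraction = ρ_obj/ρ_fluid = 2.89/3.38 = 85.5%.

85.5%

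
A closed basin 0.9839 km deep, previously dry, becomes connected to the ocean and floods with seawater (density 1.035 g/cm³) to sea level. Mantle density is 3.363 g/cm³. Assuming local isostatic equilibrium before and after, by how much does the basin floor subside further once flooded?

0.437 km

After flooding the water column is d + s deep. Its weight must equal the weight of mantle displaced by the extra subsidence s: (d + s) ρ_w = s ρ_m.
s = d ρ_w / (ρ_m − ρ_w) = 0.9839 km × 1.035/(3.363 − 1.035) = 0.437 km.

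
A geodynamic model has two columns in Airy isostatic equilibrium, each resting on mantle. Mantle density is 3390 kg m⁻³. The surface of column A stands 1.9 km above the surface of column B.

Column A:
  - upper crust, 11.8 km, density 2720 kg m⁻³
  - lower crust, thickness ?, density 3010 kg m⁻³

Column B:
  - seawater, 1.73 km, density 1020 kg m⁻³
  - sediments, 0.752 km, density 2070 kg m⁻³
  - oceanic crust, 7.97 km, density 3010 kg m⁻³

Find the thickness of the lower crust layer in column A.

17.5 km

Take the compensation level at the base of the deeper column (depth z_c below the surface of column A) and equate Σ ρ_i t_i down to z_c; mantle fills any gap and the z_c terms cancel.
Column A: 11.8×2720 + x×3010 + (z_c − 11.8 − x)×3390
Column B: 1.9×0 + 1.73×1020 + 0.752×2070 + 7.97×3010 + (z_c − 1.9 − 10.452)×3390
The z_c×3390 term appears on both sides and cancels. Collect the known terms of each column as K = Σ(ρt)_known − 3390 × (depth of known layers): K_A = 32096 − 3390×11.8 = −7906; K_B = 27310.94 − 3390×(1.9 + 10.452) = −14562.34.
Balance: K_A − x×(3390 − 3010) = K_B, so x = (K_A − K_B)/(3390 − 3010) = 6656.34/380 = 17.5 km.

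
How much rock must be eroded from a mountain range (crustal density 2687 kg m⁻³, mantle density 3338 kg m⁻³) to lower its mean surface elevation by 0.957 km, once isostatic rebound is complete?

4.91 km

Net drop Δ = e − u = e − e ρ_c/ρ_m = e (ρ_m − ρ_c)/ρ_m.
e = Δ ρ_m/(ρ_m − ρ_c) = 0.957 km × 3338/651 = 4.91 km.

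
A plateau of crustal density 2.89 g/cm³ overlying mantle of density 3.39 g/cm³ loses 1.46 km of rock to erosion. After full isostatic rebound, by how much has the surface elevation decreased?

Rebound u = e ρ_c/ρ_m = 1.46 km × 2.89/3.39 = 1.245 km.
Net surface drop = e − u = 1.46 km − 1.245 km = e (ρ_m − ρ_c)/ρ_m = 0.215 km.

0.215 km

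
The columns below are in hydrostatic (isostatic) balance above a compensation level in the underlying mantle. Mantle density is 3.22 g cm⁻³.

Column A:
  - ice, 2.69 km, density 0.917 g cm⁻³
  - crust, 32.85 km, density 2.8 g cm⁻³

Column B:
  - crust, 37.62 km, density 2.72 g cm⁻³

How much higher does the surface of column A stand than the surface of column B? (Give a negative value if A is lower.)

0.367 km

For any compensation level in the mantle, the mantle terms cancel and isostasy reduces to e = (Σt_A − Σt_B) − (Σ(ρt)_A − Σ(ρt)_B) / ρ_m.
Σt_A = 35.54 km; Σt_B = 37.62 km; Σ(ρt)_A = 94.44673; Σ(ρt)_B = 102.3264 (in km·g cm⁻³).
e = (35.54 − 37.62) − (94.44673 − 102.3264) / 3.22 = 0.367 km.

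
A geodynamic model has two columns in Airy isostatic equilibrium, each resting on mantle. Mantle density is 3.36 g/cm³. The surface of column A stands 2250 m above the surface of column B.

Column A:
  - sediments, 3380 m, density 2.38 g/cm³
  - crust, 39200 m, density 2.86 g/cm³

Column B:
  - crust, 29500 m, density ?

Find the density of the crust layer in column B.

Take the compensation level at the base of the deeper column (depth z_c below the surface of column A) and equate Σ ρ_i t_i down to z_c; mantle fills any gap and the z_c terms cancel.
Column A: 3380×2.38 + 39200×2.86 + (z_c − 42580)×3.36
Column B: 2250×0 + 29500×ρ + (z_c − 2250 − 29500)×3.36
The z_c×3.36 term appears on both sides and cancels. Collect the known terms of each column as K = Σ(ρt)_known − 3.36 × (depth of known layers): K_A = 120156.4 − 3.36×42580 = −22912.4; K_B = 0 − 3.36×(2250 + 29500) = −106680.
Balance: K_A = K_B + 29500×ρ, so ρ = (K_A − K_B)/29500 = 83767.6/29500 = 2.84 g/cm³.

2.84 g/cm³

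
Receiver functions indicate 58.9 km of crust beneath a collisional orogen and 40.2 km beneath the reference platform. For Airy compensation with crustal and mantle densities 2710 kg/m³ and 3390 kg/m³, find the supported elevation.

Excess crust Δ = 58.9 km − 40.2 km = 18.7 km, split between elevation h and root r with h + r = Δ.
Airy balance ρ_c h = (ρ_m − ρ_c) r gives r = h ρ_c/(ρ_m − ρ_c), so h (1 + ρ_c/(ρ_m − ρ_c)) = Δ, i.e. h = Δ (ρ_m − ρ_c)/ρ_m.
h = 18.7 km × 680/3390 = 3.75 km.

3.75 km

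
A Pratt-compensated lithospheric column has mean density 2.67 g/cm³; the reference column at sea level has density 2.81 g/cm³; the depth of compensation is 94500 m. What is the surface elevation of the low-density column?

4960 m

ρ_ref D = ρ (D + h) → h = D (ρ_ref − ρ)/ρ.
h = 94500 m × (2.81 − 2.67)/2.67 = 4960 m.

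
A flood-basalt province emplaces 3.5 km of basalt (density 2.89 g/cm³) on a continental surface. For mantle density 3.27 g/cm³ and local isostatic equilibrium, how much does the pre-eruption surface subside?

3.09 km

Subaerial loading: s = t ρ_load / ρ_m.
s = 3.5 km × 2.89/3.27 = 3.09 km.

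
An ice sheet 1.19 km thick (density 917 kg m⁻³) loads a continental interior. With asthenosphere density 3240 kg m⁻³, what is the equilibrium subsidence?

0.337 km

For local isostatic compensation: the ice load ρ_ice t is balanced by mantle displaced below, ρ_m s.
s = t ρ_ice / ρ_m = 1.19 km × 917/3240 = 0.337 km.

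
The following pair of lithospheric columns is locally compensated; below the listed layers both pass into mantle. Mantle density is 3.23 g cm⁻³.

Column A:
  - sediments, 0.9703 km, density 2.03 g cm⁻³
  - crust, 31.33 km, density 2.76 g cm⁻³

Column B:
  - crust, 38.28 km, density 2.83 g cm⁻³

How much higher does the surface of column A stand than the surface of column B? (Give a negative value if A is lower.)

0.179 km

For any compensation level in the mantle, the mantle terms cancel and isostasy reduces to e = (Σt_A − Σt_B) − (Σ(ρt)_A − Σ(ρt)_B) / ρ_m.
Σt_A = 32.3003 km; Σt_B = 38.28 km; Σ(ρt)_A = 88.440509; Σ(ρt)_B = 108.3324 (in km·g cm⁻³).
e = (32.3003 − 38.28) − (88.440509 − 108.3324) / 3.23 = 0.179 km.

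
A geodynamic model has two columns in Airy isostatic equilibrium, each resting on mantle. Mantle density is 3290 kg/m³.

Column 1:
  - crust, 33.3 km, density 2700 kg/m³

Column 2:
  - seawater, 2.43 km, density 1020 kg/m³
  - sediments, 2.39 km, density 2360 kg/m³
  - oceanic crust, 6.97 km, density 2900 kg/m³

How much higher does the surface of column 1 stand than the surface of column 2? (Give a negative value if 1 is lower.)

For any compensation level in the mantle, the mantle terms cancel and isostasy reduces to e = (Σt_1 − Σt_2) − (Σ(ρt)_1 − Σ(ρt)_2) / ρ_m.
Σt_1 = 33.3 km; Σt_2 = 11.79 km; Σ(ρt)_1 = 89910; Σ(ρt)_2 = 28332 (in km·kg/m³).
e = (33.3 − 11.79) − (89910 − 28332) / 3290 = 2.79 km.

2.79 km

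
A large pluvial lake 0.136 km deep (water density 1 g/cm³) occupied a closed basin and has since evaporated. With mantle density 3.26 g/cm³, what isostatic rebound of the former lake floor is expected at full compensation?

u = d ρ_w/ρ_m = 0.136 km × 1/3.26 = 0.0417 km.

0.0417 km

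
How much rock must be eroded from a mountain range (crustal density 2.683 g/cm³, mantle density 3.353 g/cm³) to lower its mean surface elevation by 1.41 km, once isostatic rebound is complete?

7.06 km

Net drop Δ = e − u = e − e ρ_c/ρ_m = e (ρ_m − ρ_c)/ρ_m.
e = Δ ρ_m/(ρ_m − ρ_c) = 1.41 km × 3.353/0.67 = 7.06 km.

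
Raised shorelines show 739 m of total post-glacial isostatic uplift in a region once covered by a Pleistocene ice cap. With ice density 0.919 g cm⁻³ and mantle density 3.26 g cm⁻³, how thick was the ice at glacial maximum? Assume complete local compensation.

u = t ρ_ice/ρ_m → t = u ρ_m/ρ_ice = 739 m × 3.26/0.919 = 2620 m.

2620 m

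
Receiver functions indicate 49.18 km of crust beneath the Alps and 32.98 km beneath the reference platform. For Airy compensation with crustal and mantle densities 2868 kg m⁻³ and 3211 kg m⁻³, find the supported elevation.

1.73 km

Excess crust Δ = 49.18 km − 32.98 km = 16.2 km, split between elevation h and root r with h + r = Δ.
Airy balance ρ_c h = (ρ_m − ρ_c) r gives r = h ρ_c/(ρ_m − ρ_c), so h (1 + ρ_c/(ρ_m − ρ_c)) = Δ, i.e. h = Δ (ρ_m − ρ_c)/ρ_m.
h = 16.2 km × 343/3211 = 1.73 km.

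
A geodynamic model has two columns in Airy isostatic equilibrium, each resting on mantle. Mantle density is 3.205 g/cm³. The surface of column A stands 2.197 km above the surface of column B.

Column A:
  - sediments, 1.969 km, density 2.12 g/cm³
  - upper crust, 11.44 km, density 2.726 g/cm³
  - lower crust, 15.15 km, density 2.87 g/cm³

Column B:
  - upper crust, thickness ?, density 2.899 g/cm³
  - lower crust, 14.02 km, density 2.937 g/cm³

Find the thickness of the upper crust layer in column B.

6.19 km

Take the compensation level at the base of the deeper column (depth z_c below the surface of column A) and equate Σ ρ_i t_i down to z_c; mantle fills any gap and the z_c terms cancel.
Column A: 1.969×2.12 + 11.44×2.726 + 15.15×2.87 + (z_c − 28.559)×3.205
Column B: 2.197×0 + x×2.899 + 14.02×2.937 + (z_c − 2.197 − 14.02 − x)×3.205
The z_c×3.205 term appears on both sides and cancels. Collect the known terms of each column as K = Σ(ρt)_known − 3.205 × (depth of known layers): K_A = 78.84022 − 3.205×28.559 = −12.691375; K_B = 41.17674 − 3.205×(2.197 + 14.02) = −10.798745.
Balance: K_A = K_B − x×(3.205 − 2.899), so x = (K_B − K_A)/(3.205 − 2.899) = 1.89263/0.306 = 6.19 km.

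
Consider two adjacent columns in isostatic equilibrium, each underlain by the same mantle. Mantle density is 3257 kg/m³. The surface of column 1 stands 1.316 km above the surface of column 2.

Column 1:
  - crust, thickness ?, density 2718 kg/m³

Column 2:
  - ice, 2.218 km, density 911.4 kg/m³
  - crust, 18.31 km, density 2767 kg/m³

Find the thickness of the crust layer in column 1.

34.2 km

Take the compensation level at the base of the deeper column (depth z_c below the surface of column 1) and equate Σ ρ_i t_i down to z_c; mantle fills any gap and the z_c terms cancel.
Column 1: x×2718 + (z_c − 0 − x)×3257
Column 2: 1.316×0 + 2.218×911.4 + 18.31×2767 + (z_c − 1.316 − 20.528)×3257
The z_c×3257 term appears on both sides and cancels. Collect the known terms of each column as K = Σ(ρt)_known − 3257 × (depth of known layers): K_1 = 0 − 3257×0 = 0; K_2 = 52685.2552 − 3257×(1.316 + 20.528) = −18460.6528.
Balance: K_1 − x×(3257 − 2718) = K_2, so x = (K_1 − K_2)/(3257 − 2718) = 18460.7/539 = 34.2 km.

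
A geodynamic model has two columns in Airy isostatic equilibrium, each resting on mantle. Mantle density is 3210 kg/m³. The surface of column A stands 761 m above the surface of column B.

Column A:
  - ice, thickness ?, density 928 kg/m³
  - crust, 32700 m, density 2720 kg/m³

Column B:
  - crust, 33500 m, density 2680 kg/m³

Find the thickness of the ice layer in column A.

Take the compensation level at the base of the deeper column (depth z_c below the surface of column A) and equate Σ ρ_i t_i down to z_c; mantle fills any gap and the z_c terms cancel.
Column A: x×928 + 32700×2720 + (z_c − 32700 − x)×3210
Column B: 761×0 + 33500×2680 + (z_c − 761 − 33500)×3210
The z_c×3210 term appears on both sides and cancels. Collect the known terms of each column as K = Σ(ρt)_known − 3210 × (depth of known layers): K_A = 88944000 − 3210×32700 = −16023000; K_B = 89780000 − 3210×(761 + 33500) = −20197810.
Balance: K_A − x×(3210 − 928) = K_B, so x = (K_A − K_B)/(3210 − 928) = 4174810/2282 = 1830 m.

1830 m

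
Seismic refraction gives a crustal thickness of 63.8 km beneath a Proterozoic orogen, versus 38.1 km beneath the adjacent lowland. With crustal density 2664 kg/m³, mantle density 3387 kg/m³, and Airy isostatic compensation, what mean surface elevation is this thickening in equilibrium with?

5.49 km

Excess crust Δ = 63.8 km − 38.1 km = 25.7 km, split between elevation h and root r with h + r = Δ.
Airy balance ρ_c h = (ρ_m − ρ_c) r gives r = h ρ_c/(ρ_m − ρ_c), so h (1 + ρ_c/(ρ_m − ρ_c)) = Δ, i.e. h = Δ (ρ_m − ρ_c)/ρ_m.
h = 25.7 km × 723/3387 = 5.49 km.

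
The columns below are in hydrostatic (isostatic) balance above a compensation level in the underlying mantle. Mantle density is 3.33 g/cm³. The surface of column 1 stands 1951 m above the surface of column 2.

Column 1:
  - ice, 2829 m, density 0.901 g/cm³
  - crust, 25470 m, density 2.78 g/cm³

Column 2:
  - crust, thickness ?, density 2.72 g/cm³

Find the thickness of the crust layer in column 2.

Take the compensation level at the base of the deeper column (depth z_c below the surface of column 1) and equate Σ ρ_i t_i down to z_c; mantle fills any gap and the z_c terms cancel.
Column 1: 2829×0.901 + 25470×2.78 + (z_c − 28299)×3.33
Column 2: 1951×0 + x×2.72 + (z_c − 1951 − 0 − x)×3.33
The z_c×3.33 term appears on both sides and cancels. Collect the known terms of each column as K = Σ(ρt)_known − 3.33 × (depth of known layers): K_1 = 73355.529 − 3.33×28299 = −20880.141; K_2 = 0 − 3.33×(1951 + 0) = −6496.83.
Balance: K_1 = K_2 − x×(3.33 − 2.72), so x = (K_2 − K_1)/(3.33 − 2.72) = 14383.3/0.61 = 23600 m.

23600 m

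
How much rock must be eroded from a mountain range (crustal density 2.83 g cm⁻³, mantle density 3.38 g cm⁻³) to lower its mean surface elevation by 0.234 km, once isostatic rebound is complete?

1.44 km

Net drop Δ = e − u = e − e ρ_c/ρ_m = e (ρ_m − ρ_c)/ρ_m.
e = Δ ρ_m/(ρ_m − ρ_c) = 0.234 km × 3.38/0.55 = 1.44 km.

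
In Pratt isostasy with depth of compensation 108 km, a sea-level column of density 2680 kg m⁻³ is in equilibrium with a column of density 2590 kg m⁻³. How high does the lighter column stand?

ρ_ref D = ρ (D + h) → h = D (ρ_ref − ρ)/ρ.
h = 108 km × (2680 − 2590)/2590 = 3.75 km.

3.75 km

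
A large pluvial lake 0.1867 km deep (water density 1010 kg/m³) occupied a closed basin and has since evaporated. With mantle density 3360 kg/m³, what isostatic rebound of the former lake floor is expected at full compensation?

u = d ρ_w/ρ_m = 0.1867 km × 1010/3360 = 0.0561 km.

0.0561 km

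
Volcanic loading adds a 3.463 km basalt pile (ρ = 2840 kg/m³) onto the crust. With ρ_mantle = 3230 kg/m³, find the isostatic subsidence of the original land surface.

Subaerial loading: s = t ρ_load / ρ_m.
s = 3.463 km × 2840/3230 = 3.04 km.

3.04 km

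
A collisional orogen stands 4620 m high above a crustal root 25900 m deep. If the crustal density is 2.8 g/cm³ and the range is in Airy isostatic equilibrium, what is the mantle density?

Airy balance: ρ_c h = (ρ_m − ρ_c) r → ρ_m = ρ_c (1 + h/r).
ρ_m = 2.8 × (1 + 4620 m/25900 m) = 3.3 g/cm³.

3.3 g/cm³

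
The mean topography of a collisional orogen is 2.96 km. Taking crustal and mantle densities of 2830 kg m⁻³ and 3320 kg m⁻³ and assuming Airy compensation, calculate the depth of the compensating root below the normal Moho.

For local isostatic compensation: the weight of the topography is balanced by the buoyancy of the root, ρ_c h = (ρ_m − ρ_c) r.
r = h · ρ_c / (ρ_m − ρ_c) = 2.96 km × 2830 / (3320 − 2830) = 17.1 km.

17.1 km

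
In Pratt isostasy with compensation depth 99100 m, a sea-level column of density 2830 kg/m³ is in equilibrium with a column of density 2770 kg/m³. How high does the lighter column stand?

ρ_ref D = ρ (D + h) → h = D (ρ_ref − ρ)/ρ.
h = 99100 m × (2830 − 2770)/2770 = 2150 m.

2150 m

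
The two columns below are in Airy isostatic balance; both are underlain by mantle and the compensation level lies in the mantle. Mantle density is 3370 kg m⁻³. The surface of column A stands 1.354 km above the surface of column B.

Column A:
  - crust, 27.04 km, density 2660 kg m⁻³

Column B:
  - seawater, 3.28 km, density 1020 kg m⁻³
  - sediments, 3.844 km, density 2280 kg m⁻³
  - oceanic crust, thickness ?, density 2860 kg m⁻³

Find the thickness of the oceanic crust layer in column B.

Take the compensation level at the base of the deeper column (depth z_c below the surface of column A) and equate Σ ρ_i t_i down to z_c; mantle fills any gap and the z_c terms cancel.
Column A: 27.04×2660 + (z_c − 27.04)×3370
Column B: 1.354×0 + 3.28×1020 + 3.844×2280 + x×2860 + (z_c − 1.354 − 7.124 − x)×3370
The z_c×3370 term appears on both sides and cancels. Collect the known terms of each column as K = Σ(ρt)_known − 3370 × (depth of known layers): K_A = 71926.4 − 3370×27.04 = −19198.4; K_B = 12109.92 − 3370×(1.354 + 7.124) = −16460.94.
Balance: K_A = K_B − x×(3370 − 2860), so x = (K_B − K_A)/(3370 − 2860) = 2737.46/510 = 5.37 km.

5.37 km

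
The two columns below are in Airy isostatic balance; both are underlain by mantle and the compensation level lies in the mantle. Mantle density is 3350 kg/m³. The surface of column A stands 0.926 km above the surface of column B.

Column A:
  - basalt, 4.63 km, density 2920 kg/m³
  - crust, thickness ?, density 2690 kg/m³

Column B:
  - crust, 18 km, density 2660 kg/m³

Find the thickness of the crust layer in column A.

Take the compensation level at the base of the deeper column (depth z_c below the surface of column A) and equate Σ ρ_i t_i down to z_c; mantle fills any gap and the z_c terms cancel.
Column A: 4.63×2920 + x×2690 + (z_c − 4.63 − x)×3350
Column B: 0.926×0 + 18×2660 + (z_c − 0.926 − 18)×3350
The z_c×3350 term appears on both sides and cancels. Collect the known terms of each column as K = Σ(ρt)_known − 3350 × (depth of known layers): K_A = 13519.6 − 3350×4.63 = −1990.9; K_B = 47880 − 3350×(0.926 + 18) = −15522.1.
Balance: K_A − x×(3350 − 2690) = K_B, so x = (K_A − K_B)/(3350 − 2690) = 13531.2/660 = 20.5 km.

20.5 km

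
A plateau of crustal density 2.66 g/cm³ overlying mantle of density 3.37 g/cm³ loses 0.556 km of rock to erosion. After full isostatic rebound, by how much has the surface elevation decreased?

Rebound u = e ρ_c/ρ_m = 0.556 km × 2.66/3.37 = 0.4389 km.
Net surface drop = e − u = 0.556 km − 0.4389 km = e (ρ_m − ρ_c)/ρ_m = 0.117 km.

0.117 km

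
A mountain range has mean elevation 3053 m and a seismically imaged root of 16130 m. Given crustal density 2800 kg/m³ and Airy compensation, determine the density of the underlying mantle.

Airy balance: ρ_c h = (ρ_m − ρ_c) r → ρ_m = ρ_c (1 + h/r).
ρ_m = 2800 × (1 + 3053 m/16130 m) = 3330 kg/m³.

3330 kg/m³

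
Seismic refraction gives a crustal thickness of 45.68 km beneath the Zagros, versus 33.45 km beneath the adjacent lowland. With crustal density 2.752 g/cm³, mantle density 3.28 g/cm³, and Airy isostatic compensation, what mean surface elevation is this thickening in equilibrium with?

Excess crust Δ = 45.68 km − 33.45 km = 12.23 km, split between elevation h and root r with h + r = Δ.
Airy balance ρ_c h = (ρ_m − ρ_c) r gives r = h ρ_c/(ρ_m − ρ_c), so h (1 + ρ_c/(ρ_m − ρ_c)) = Δ, i.e. h = Δ (ρ_m − ρ_c)/ρ_m.
h = 12.23 km × 0.528/3.28 = 1.97 km.

1.97 km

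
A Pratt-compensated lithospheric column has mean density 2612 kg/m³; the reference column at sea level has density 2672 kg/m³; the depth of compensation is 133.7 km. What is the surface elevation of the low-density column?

3.07 km

ρ_ref D = ρ (D + h) → h = D (ρ_ref − ρ)/ρ.
h = 133.7 km × (2672 − 2612)/2612 = 3.07 km.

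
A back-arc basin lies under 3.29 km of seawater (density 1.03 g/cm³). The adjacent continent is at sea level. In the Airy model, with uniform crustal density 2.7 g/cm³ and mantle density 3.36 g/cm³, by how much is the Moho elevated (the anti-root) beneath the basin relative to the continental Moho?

8.32 km

By Archimedes' principle applied to the lithosphere: replacing crust with seawater at the top is compensated by replacing crust with mantle at the base: d (ρ_c − ρ_w) = a (ρ_m − ρ_c).
a = d (ρ_c − ρ_w)/(ρ_m − ρ_c) = 3.29 km × 1.67/0.66 = 8.32 km.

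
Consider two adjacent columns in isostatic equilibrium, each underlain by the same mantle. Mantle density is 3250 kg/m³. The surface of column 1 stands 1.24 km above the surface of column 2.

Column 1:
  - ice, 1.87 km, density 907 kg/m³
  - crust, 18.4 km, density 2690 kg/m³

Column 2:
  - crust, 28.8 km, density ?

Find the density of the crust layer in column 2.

Take the compensation level at the base of the deeper column (depth z_c below the surface of column 1) and equate Σ ρ_i t_i down to z_c; mantle fills any gap and the z_c terms cancel.
Column 1: 1.87×907 + 18.4×2690 + (z_c − 20.27)×3250
Column 2: 1.24×0 + 28.8×ρ + (z_c − 1.24 − 28.8)×3250
The z_c×3250 term appears on both sides and cancels. Collect the known terms of each column as K = Σ(ρt)_known − 3250 × (depth of known layers): K_1 = 51192.09 − 3250×20.27 = −14685.41; K_2 = 0 − 3250×(1.24 + 28.8) = −97630.
Balance: K_1 = K_2 + 28.8×ρ, so ρ = (K_1 − K_2)/28.8 = 82944.6/28.8 = 2880 kg/m³.

2880 kg/m³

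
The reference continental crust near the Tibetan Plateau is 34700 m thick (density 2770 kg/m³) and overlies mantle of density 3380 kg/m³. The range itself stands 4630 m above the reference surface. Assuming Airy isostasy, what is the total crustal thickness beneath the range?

Root depth r = h ρ_c / (ρ_m − ρ_c) = 4630 m × 2770 / 610 = 21020 m.
Total thickness = T + h + r = 34700 m + 4630 m + 21020 m = 60400 m.

60400 m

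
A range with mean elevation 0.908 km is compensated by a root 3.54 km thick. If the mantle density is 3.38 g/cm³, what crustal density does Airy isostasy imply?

ρ_c h = (ρ_m − ρ_c) r → ρ_c (h + r) = ρ_m r → ρ_c = ρ_m r / (h + r).
ρ_c = 3.38 × 3.54 km / (0.908 km + 3.54 km) = 2.69 g/cm³.

2.69 g/cm³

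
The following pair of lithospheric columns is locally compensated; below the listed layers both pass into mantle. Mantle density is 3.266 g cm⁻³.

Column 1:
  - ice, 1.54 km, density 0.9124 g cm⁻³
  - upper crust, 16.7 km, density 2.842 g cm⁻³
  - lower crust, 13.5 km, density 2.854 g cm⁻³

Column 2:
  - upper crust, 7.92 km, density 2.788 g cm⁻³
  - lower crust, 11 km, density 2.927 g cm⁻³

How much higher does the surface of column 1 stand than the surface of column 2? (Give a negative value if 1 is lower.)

2.68 km

For any compensation level in the mantle, the mantle terms cancel and isostasy reduces to e = (Σt_1 − Σt_2) − (Σ(ρt)_1 − Σ(ρt)_2) / ρ_m.
Σt_1 = 31.74 km; Σt_2 = 18.92 km; Σ(ρt)_1 = 87.395496; Σ(ρt)_2 = 54.27796 (in km·g cm⁻³).
e = (31.74 − 18.92) − (87.395496 − 54.27796) / 3.266 = 2.68 km.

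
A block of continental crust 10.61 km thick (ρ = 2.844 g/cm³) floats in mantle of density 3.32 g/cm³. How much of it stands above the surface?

Floating equilibrium: submerged depth d = t ρ_obj/ρ_fluid = 10.61 km × 2.844/3.32 = 9.089 km.
Freeboard = t − d = 10.61 km − 9.089 km = 1.52 km.

1.52 km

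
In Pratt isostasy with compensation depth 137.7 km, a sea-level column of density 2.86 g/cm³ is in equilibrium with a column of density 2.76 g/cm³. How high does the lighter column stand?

ρ_ref D = ρ (D + h) → h = D (ρ_ref − ρ)/ρ.
h = 137.7 km × (2.86 − 2.76)/2.76 = 4.99 km.

4.99 km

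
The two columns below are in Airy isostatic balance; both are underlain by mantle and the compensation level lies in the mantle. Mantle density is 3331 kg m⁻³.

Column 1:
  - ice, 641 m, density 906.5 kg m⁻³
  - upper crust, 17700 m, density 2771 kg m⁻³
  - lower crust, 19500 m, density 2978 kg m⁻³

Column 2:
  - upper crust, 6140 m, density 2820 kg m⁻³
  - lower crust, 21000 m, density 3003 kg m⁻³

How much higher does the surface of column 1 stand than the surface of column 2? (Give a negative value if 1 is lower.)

2500 m

For any compensation level in the mantle, the mantle terms cancel and isostasy reduces to e = (Σt_1 − Σt_2) − (Σ(ρt)_1 − Σ(ρt)_2) / ρ_m.
Σt_1 = 37841 m; Σt_2 = 27140 m; Σ(ρt)_1 = 107698766; Σ(ρt)_2 = 80377800 (in m·kg m⁻³).
e = (37841 − 27140) − (107698766 − 80377800) / 3331 = 2500 m.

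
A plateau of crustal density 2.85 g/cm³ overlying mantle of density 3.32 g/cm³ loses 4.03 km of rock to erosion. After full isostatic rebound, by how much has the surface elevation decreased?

Rebound u = e ρ_c/ρ_m = 4.03 km × 2.85/3.32 = 3.459 km.
Net surface drop = e − u = 4.03 km − 3.459 km = e (ρ_m − ρ_c)/ρ_m = 0.571 km.

0.571 km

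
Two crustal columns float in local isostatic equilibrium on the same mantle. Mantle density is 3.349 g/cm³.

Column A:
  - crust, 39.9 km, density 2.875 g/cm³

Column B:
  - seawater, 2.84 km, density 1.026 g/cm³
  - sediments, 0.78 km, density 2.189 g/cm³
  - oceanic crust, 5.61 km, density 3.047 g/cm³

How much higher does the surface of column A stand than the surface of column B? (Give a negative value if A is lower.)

For any compensation level in the mantle, the mantle terms cancel and isostasy reduces to e = (Σt_A − Σt_B) − (Σ(ρt)_A − Σ(ρt)_B) / ρ_m.
Σt_A = 39.9 km; Σt_B = 9.23 km; Σ(ρt)_A = 114.7125; Σ(ρt)_B = 21.71493 (in km·g/cm³).
e = (39.9 − 9.23) − (114.7125 − 21.71493) / 3.349 = 2.9 km.

2.9 km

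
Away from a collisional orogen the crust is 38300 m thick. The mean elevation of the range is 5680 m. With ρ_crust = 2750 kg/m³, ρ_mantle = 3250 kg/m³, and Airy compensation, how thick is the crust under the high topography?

75200 m

Root depth r = h ρ_c / (ρ_m − ρ_c) = 5680 m × 2750 / 500 = 31240 m.
Total thickness = T + h + r = 38300 m + 5680 m + 31240 m = 75200 m.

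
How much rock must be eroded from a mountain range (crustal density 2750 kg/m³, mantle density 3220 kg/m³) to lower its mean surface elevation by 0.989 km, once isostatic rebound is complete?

Net drop Δ = e − u = e − e ρ_c/ρ_m = e (ρ_m − ρ_c)/ρ_m.
e = Δ ρ_m/(ρ_m − ρ_c) = 0.989 km × 3220/470 = 6.78 km.

6.78 km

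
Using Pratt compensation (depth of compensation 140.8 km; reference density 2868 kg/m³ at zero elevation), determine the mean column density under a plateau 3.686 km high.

Pratt balance: ρ_ref D = ρ (D + h).
ρ = ρ_ref D/(D + h) = 2868 × 140.8 km/(140.8 km + 3.686 km) = 2790 kg/m³.

2790 kg/m³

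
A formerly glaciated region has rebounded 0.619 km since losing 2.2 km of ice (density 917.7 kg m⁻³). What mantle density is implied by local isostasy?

ρ_m = ρ_ice t / u = 917.7 × 2.2 km/0.619 km = 3260 kg m⁻³.

3260 kg m⁻³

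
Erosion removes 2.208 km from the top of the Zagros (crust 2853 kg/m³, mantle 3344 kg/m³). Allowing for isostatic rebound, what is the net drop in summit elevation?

0.324 km

Rebound u = e ρ_c/ρ_m = 2.208 km × 2853/3344 = 1.884 km.
Net surface drop = e − u = 2.208 km − 1.884 km = e (ρ_m − ρ_c)/ρ_m = 0.324 km.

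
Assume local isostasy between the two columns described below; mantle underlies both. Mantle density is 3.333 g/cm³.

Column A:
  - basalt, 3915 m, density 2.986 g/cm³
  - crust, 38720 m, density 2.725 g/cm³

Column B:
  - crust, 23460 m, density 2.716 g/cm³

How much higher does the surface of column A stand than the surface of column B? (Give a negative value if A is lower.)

3130 m

For any compensation level in the mantle, the mantle terms cancel and isostasy reduces to e = (Σt_A − Σt_B) − (Σ(ρt)_A − Σ(ρt)_B) / ρ_m.
Σt_A = 42635 m; Σt_B = 23460 m; Σ(ρt)_A = 117202.19; Σ(ρt)_B = 63717.36 (in m·g/cm³).
e = (42635 − 23460) − (117202.19 − 63717.36) / 3.333 = 3130 m.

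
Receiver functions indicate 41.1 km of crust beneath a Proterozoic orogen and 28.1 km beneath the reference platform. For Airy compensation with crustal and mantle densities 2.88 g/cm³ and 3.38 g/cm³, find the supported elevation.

Excess crust Δ = 41.1 km − 28.1 km = 13 km, split between elevation h and root r with h + r = Δ.
Airy balance ρ_c h = (ρ_m − ρ_c) r gives r = h ρ_c/(ρ_m − ρ_c), so h (1 + ρ_c/(ρ_m − ρ_c)) = Δ, i.e. h = Δ (ρ_m − ρ_c)/ρ_m.
h = 13 km × 0.5/3.38 = 1.92 km.

1.92 km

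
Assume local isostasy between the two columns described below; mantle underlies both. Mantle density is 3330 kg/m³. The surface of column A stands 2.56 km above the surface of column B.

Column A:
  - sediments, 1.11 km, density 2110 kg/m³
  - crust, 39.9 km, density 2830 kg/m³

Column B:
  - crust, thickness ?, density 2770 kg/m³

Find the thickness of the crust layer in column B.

22.8 km

Take the compensation level at the base of the deeper column (depth z_c below the surface of column A) and equate Σ ρ_i t_i down to z_c; mantle fills any gap and the z_c terms cancel.
Column A: 1.11×2110 + 39.9×2830 + (z_c − 41.01)×3330
Column B: 2.56×0 + x×2770 + (z_c − 2.56 − 0 − x)×3330
The z_c×3330 term appears on both sides and cancels. Collect the known terms of each column as K = Σ(ρt)_known − 3330 × (depth of known layers): K_A = 115259.1 − 3330×41.01 = −21304.2; K_B = 0 − 3330×(2.56 + 0) = −8524.8.
Balance: K_A = K_B − x×(3330 − 2770), so x = (K_B − K_A)/(3330 − 2770) = 12779.4/560 = 22.8 km.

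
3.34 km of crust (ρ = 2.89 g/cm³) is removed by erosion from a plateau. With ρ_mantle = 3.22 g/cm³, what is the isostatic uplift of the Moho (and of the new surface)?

3 km

Unloading: uplift u = e ρ_c/ρ_m = 3.34 km × 2.89/3.22 = 3 km.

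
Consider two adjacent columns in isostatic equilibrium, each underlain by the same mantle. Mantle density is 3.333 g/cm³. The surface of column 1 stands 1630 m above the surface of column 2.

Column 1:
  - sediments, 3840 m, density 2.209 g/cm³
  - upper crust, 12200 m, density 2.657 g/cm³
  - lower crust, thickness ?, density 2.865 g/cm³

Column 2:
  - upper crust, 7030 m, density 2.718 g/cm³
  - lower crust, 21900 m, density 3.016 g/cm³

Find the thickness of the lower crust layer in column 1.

8840 m

Take the compensation level at the base of the deeper column (depth z_c below the surface of column 1) and equate Σ ρ_i t_i down to z_c; mantle fills any gap and the z_c terms cancel.
Column 1: 3840×2.209 + 12200×2.657 + x×2.865 + (z_c − 16040 − x)×3.333
Column 2: 1630×0 + 7030×2.718 + 21900×3.016 + (z_c − 1630 − 28930)×3.333
The z_c×3.333 term appears on both sides and cancels. Collect the known terms of each column as K = Σ(ρt)_known − 3.333 × (depth of known layers): K_1 = 40897.96 − 3.333×16040 = −12563.36; K_2 = 85157.94 − 3.333×(1630 + 28930) = −16698.54.
Balance: K_1 − x×(3.333 − 2.865) = K_2, so x = (K_1 − K_2)/(3.333 − 2.865) = 4135.18/0.468 = 8840 m.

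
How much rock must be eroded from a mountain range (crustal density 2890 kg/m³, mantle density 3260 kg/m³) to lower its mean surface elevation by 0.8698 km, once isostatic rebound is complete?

Net drop Δ = e − u = e − e ρ_c/ρ_m = e (ρ_m − ρ_c)/ρ_m.
e = Δ ρ_m/(ρ_m − ρ_c) = 0.8698 km × 3260/370 = 7.66 km.

7.66 km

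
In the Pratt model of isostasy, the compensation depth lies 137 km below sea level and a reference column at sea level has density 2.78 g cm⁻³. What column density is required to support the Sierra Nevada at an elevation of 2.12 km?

2.74 g cm⁻³

Pratt balance: ρ_ref D = ρ (D + h).
ρ = ρ_ref D/(D + h) = 2.78 × 137 km/(137 km + 2.12 km) = 2.74 g cm⁻³.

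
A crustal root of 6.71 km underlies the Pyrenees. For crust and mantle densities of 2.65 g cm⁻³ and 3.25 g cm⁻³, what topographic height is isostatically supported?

For local isostatic compensation: ρ_c h = (ρ_m − ρ_c) r.
h = r (ρ_m − ρ_c) / ρ_c = 6.71 km × (3.25 − 2.65) / 2.65 = 1.52 km.

1.52 km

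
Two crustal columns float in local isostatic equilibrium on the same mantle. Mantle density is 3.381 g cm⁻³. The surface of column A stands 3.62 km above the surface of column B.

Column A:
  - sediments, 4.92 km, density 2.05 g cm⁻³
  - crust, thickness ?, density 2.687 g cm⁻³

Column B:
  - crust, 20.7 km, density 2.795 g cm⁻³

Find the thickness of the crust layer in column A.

Take the compensation level at the base of the deeper column (depth z_c below the surface of column A) and equate Σ ρ_i t_i down to z_c; mantle fills any gap and the z_c terms cancel.
Column A: 4.92×2.05 + x×2.687 + (z_c − 4.92 − x)×3.381
Column B: 3.62×0 + 20.7×2.795 + (z_c − 3.62 − 20.7)×3.381
The z_c×3.381 term appears on both sides and cancels. Collect the known terms of each column as K = Σ(ρt)_known − 3.381 × (depth of known layers): K_A = 10.086 − 3.381×4.92 = −6.54852; K_B = 57.8565 − 3.381×(3.62 + 20.7) = −24.36942.
Balance: K_A − x×(3.381 − 2.687) = K_B, so x = (K_A − K_B)/(3.381 − 2.687) = 17.8209/0.694 = 25.7 km.

25.7 km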